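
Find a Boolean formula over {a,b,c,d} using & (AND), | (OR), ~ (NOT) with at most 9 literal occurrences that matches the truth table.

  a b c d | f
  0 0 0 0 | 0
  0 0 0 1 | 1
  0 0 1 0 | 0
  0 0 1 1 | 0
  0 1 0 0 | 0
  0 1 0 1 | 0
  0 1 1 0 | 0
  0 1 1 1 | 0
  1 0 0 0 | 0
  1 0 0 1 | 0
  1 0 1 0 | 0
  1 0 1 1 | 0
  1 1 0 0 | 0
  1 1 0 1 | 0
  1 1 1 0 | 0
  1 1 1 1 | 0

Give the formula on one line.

((~a | c) & ((~c & (~d | ~b)) & ((c | d) | (~d & a))))

  ~a = 1111111100000000
  (~a | c) = 1111111100110011
  ~c = 1100110011001100
  ~d = 1010101010101010
  ~b = 1111000011110000
  (~d | ~b) = 1111101011111010
  (~c & (~d | ~b)) = 1100100011001000
  (c | d) = 0111011101110111
  (~d & a) = 0000000010101010
  ((c | d) | (~d & a)) = 0111011111111111
  ((~c & (~d | ~b)) & ((c | d) | (~d & a))) = 0100000011001000
  ((~a | c) & ((~c & (~d | ~b)) & ((c | d) | (~d & a)))) = 0100000000000000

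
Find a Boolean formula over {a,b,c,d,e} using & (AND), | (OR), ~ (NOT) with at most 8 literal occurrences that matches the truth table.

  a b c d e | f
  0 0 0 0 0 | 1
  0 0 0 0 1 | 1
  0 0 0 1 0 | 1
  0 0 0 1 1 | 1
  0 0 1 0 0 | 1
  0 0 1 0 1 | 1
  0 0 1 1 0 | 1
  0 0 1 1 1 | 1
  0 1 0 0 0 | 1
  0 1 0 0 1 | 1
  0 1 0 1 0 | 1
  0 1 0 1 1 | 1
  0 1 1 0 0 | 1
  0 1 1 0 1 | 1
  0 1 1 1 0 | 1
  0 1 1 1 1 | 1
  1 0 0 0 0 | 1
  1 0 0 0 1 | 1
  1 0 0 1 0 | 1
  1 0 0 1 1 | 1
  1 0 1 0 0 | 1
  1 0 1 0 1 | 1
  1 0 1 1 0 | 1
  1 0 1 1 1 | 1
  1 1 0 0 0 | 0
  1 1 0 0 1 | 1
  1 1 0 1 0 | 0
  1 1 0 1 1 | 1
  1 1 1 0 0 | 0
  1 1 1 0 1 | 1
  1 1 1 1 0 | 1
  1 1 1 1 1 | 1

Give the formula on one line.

(((((e & ~d) | ~a) | ~b) | (c & (~c | d))) | e)

  ~d = 11001100110011001100110011001100
  (e & ~d) = 01000100010001000100010001000100
  ~a = 11111111111111110000000000000000
  ((e & ~d) | ~a) = 11111111111111110100010001000100
  ~b = 11111111000000001111111100000000
  (((e & ~d) | ~a) | ~b) = 11111111111111111111111101000100
  ~c = 11110000111100001111000011110000
  (~c | d) = 11110011111100111111001111110011
  (c & (~c | d)) = 00000011000000110000001100000011
  ((((e & ~d) | ~a) | ~b) | (c & (~c | d))) = 11111111111111111111111101000111
  (((((e & ~d) | ~a) | ~b) | (c & (~c | d))) | e) = 11111111111111111111111101010111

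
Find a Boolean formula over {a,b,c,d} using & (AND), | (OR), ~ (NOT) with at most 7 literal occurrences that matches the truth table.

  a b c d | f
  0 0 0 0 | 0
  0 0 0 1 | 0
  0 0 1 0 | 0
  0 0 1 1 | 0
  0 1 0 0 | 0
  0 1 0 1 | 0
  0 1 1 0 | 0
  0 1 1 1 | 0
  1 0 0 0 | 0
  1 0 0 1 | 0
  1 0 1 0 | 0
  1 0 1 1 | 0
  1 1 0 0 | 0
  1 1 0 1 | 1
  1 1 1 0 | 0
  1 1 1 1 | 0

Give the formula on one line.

  (b & d) = 0000010100000101
  ~c = 1100110011001100
  ~d = 1010101010101010
  (~d | a) = 1010101011111111
  (~c & (~d | a)) = 1000100011001100
  ((b & d) & (~c & (~d | a))) = 0000000000000100

((b & d) & (~c & (~d | a)))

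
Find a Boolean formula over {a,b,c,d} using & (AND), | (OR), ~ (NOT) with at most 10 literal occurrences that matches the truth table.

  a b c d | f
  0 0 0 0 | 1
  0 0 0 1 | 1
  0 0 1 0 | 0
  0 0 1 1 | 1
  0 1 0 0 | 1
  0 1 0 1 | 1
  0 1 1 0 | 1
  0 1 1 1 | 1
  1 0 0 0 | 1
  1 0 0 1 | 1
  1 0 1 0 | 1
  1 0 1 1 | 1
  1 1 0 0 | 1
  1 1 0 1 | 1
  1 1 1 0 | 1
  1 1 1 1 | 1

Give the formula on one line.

  ~a = 1111111100000000
  ~c = 1100110011001100
  (~a & ~c) = 1100110000000000
  (d & c) = 0001000100010001
  (a | (d & c)) = 0001000111111111
  (b & c) = 0000001100000011
  ((a | (d & c)) | (b & c)) = 0001001111111111
  ((~a & ~c) | ((a | (d & c)) | (b & c))) = 1101111111111111

((~a & ~c) | ((a | (d & c)) | (b & c)))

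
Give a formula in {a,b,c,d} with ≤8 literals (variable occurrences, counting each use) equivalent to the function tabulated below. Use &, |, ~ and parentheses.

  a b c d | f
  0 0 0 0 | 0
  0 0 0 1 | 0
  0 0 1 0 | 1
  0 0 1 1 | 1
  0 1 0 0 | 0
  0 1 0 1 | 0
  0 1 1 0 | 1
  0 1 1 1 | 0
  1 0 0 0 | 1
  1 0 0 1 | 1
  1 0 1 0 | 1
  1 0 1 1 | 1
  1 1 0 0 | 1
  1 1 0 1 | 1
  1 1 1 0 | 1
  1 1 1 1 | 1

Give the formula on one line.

  (c | a) = 0011001111111111
  ~b = 1111000011110000
  (~b | a) = 1111000011111111
  ~d = 1010101010101010
  ((~b | a) | ~d) = 1111101011111111
  ((c | a) & ((~b | a) | ~d)) = 0011001011111111

((c | a) & ((~b | a) | ~d))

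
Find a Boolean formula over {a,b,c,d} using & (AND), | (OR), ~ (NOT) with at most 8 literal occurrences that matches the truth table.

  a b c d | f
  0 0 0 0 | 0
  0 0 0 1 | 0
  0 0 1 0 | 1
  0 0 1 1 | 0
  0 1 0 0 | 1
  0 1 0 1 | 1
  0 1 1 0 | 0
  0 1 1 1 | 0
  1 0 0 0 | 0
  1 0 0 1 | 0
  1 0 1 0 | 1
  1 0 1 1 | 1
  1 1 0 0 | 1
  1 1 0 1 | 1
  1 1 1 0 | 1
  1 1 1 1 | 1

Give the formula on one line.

((~c & b) | ((c & (a | ~d)) & (a | ~b)))

  ~c = 1100110011001100
  (~c & b) = 0000110000001100
  ~d = 1010101010101010
  (a | ~d) = 1010101011111111
  (c & (a | ~d)) = 0010001000110011
  ~b = 1111000011110000
  (a | ~b) = 1111000011111111
  ((c & (a | ~d)) & (a | ~b)) = 0010000000110011
  ((~c & b) | ((c & (a | ~d)) & (a | ~b))) = 0010110000111111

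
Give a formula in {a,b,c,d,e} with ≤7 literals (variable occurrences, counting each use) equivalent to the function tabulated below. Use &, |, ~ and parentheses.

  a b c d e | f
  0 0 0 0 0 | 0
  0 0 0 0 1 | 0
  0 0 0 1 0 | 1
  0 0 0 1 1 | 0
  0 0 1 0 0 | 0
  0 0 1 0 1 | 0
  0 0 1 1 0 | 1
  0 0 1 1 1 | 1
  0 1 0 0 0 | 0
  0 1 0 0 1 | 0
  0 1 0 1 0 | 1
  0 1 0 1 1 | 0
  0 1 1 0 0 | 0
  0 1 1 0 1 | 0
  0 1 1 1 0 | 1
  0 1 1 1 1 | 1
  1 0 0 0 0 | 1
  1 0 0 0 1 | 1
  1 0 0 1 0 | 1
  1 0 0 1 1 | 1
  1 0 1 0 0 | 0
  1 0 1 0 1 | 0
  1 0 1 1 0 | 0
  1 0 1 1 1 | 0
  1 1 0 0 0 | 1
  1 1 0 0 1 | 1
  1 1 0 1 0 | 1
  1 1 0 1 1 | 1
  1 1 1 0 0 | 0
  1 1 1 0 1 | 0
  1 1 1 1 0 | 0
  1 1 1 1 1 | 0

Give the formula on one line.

((((~e | c) & d) & (~c | ~a)) | (a & ~c))

  ~e = 10101010101010101010101010101010
  (~e | c) = 10101111101011111010111110101111
  ((~e | c) & d) = 00100011001000110010001100100011
  ~c = 11110000111100001111000011110000
  ~a = 11111111111111110000000000000000
  (~c | ~a) = 11111111111111111111000011110000
  (((~e | c) & d) & (~c | ~a)) = 00100011001000110010000000100000
  (a & ~c) = 00000000000000001111000011110000
  ((((~e | c) & d) & (~c | ~a)) | (a & ~c)) = 00100011001000111111000011110000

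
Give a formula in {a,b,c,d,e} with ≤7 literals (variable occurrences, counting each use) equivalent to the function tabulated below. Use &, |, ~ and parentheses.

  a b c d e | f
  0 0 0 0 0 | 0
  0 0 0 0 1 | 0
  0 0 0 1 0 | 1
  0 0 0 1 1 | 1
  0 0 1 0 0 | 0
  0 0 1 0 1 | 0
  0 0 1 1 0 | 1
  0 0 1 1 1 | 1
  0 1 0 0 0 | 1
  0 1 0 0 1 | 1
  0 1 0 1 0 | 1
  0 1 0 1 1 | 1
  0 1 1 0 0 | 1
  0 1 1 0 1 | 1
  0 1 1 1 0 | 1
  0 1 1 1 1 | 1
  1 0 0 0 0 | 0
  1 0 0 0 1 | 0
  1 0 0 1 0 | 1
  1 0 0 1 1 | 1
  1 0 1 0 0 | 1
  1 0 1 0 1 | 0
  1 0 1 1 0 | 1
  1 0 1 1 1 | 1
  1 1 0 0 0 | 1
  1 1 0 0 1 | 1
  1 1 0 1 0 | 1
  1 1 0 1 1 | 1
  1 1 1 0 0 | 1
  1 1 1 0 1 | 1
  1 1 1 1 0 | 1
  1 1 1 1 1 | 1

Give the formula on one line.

  (d | b) = 00110011111111110011001111111111
  ~e = 10101010101010101010101010101010
  (b | ~e) = 10101010111111111010101011111111
  (b | c) = 00001111111111110000111111111111
  ((b | ~e) & (b | c)) = 00001010111111110000101011111111
  (a & ((b | ~e) & (b | c))) = 00000000000000000000101011111111
  ((d | b) | (a & ((b | ~e) & (b | c)))) = 00110011111111110011101111111111

((d | b) | (a & ((b | ~e) & (b | c))))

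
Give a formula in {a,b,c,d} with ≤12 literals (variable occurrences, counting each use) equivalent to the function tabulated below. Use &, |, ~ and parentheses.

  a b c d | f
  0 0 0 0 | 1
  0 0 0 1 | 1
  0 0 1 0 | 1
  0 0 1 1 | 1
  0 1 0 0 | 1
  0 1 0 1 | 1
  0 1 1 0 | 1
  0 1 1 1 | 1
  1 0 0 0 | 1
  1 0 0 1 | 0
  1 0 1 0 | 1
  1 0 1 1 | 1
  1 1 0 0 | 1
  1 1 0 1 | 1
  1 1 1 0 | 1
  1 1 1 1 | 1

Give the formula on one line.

((b | ~d) | (((~a | d) & c) | (~b & ((d & b) | ~a))))

  ~d = 1010101010101010
  (b | ~d) = 1010111110101111
  ~a = 1111111100000000
  (~a | d) = 1111111101010101
  ((~a | d) & c) = 0011001100010001
  ~b = 1111000011110000
  (d & b) = 0000010100000101
  ((d & b) | ~a) = 1111111100000101
  (~b & ((d & b) | ~a)) = 1111000000000000
  (((~a | d) & c) | (~b & ((d & b) | ~a))) = 1111001100010001
  ((b | ~d) | (((~a | d) & c) | (~b & ((d & b) | ~a)))) = 1111111110111111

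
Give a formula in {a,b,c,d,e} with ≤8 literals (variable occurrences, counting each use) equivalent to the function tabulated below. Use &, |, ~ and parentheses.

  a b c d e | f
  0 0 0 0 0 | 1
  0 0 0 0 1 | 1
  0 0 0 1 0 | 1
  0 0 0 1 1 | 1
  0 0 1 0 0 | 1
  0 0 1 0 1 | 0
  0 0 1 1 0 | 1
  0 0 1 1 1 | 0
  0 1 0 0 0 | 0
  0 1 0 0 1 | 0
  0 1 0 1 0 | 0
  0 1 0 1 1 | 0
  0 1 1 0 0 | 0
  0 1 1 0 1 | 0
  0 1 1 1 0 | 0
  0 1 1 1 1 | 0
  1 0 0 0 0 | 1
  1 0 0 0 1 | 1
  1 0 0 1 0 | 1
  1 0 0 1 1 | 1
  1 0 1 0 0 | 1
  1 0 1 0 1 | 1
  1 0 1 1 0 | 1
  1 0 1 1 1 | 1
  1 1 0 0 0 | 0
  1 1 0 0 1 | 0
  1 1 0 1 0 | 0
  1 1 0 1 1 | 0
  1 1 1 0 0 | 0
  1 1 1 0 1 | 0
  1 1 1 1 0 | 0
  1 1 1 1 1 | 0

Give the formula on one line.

  ~b = 11111111000000001111111100000000
  ~c = 11110000111100001111000011110000
  ~e = 10101010101010101010101010101010
  ~d = 11001100110011001100110011001100
  (~c & ~d) = 11000000110000001100000011000000
  ((~c & ~d) & b) = 00000000110000000000000011000000
  (~e | ((~c & ~d) & b)) = 10101010111010101010101011101010
  (~c | (~e | ((~c & ~d) & b))) = 11111010111110101111101011111010
  (a | (~c | (~e | ((~c & ~d) & b)))) = 11111010111110101111111111111111
  (~b & (a | (~c | (~e | ((~c & ~d) & b))))) = 11111010000000001111111100000000

(~b & (a | (~c | (~e | ((~c & ~d) & b)))))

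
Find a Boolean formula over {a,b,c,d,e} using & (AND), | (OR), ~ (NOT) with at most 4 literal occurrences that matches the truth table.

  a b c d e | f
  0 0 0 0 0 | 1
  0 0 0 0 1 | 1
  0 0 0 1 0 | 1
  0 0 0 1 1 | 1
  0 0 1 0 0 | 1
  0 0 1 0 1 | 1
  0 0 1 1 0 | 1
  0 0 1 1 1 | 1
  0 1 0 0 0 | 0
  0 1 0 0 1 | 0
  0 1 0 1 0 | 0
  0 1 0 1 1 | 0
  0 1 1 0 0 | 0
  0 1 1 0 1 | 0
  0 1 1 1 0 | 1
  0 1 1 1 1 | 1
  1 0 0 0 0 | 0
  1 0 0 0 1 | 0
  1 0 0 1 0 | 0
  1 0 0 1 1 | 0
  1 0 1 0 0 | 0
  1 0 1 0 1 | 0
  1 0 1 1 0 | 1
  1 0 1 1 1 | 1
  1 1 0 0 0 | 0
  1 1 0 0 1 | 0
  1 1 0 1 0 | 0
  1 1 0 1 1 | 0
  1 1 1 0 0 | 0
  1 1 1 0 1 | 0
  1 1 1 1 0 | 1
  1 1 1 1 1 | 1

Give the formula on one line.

((~b & ~a) | (d & c))

  ~b = 11111111000000001111111100000000
  ~a = 11111111111111110000000000000000
  (~b & ~a) = 11111111000000000000000000000000
  (d & c) = 00000011000000110000001100000011
  ((~b & ~a) | (d & c)) = 11111111000000110000001100000011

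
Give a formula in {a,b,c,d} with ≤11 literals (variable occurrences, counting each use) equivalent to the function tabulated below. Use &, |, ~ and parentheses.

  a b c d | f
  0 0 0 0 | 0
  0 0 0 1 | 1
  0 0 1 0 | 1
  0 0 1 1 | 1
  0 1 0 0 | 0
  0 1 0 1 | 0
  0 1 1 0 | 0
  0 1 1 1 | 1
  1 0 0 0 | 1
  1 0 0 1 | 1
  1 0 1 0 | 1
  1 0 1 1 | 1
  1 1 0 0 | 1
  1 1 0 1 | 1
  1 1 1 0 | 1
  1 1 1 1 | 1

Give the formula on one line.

  (c | b) = 0011111100111111
  (d | (c | b)) = 0111111101111111
  (a | (d | (c | b))) = 0111111111111111
  ~b = 1111000011110000
  (c & d) = 0001000100010001
  (b & (c & d)) = 0000000100000001
  (a | (b & (c & d))) = 0000000111111111
  (~b | (a | (b & (c & d)))) = 1111000111111111
  ((a | (d | (c | b))) & (~b | (a | (b & (c & d))))) = 0111000111111111

((a | (d | (c | b))) & (~b | (a | (b & (c & d)))))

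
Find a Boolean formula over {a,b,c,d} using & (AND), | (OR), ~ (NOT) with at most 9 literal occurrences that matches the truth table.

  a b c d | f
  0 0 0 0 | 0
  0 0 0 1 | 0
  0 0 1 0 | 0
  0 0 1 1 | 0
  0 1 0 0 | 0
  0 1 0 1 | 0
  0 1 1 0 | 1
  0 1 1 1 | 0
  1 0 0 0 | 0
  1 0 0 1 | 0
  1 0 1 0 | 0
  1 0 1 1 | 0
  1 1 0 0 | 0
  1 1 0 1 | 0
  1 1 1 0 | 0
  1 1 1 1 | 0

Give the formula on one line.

((~a | (d & ~b)) & ((~c | ~d) & (b & c)))

  ~a = 1111111100000000
  ~b = 1111000011110000
  (d & ~b) = 0101000001010000
  (~a | (d & ~b)) = 1111111101010000
  ~c = 1100110011001100
  ~d = 1010101010101010
  (~c | ~d) = 1110111011101110
  (b & c) = 0000001100000011
  ((~c | ~d) & (b & c)) = 0000001000000010
  ((~a | (d & ~b)) & ((~c | ~d) & (b & c))) = 0000001000000000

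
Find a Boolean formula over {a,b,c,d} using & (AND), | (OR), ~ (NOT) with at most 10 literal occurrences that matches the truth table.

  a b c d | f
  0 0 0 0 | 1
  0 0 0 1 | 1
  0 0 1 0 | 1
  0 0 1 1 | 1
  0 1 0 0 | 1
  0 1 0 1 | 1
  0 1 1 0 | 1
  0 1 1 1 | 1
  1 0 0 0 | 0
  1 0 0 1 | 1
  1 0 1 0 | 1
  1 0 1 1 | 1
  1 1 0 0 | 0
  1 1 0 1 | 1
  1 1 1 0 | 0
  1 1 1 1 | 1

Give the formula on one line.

(~a | ((a & d) | (((~c & a) | ~b) & (~a | (~b & c)))))

  ~a = 1111111100000000
  (a & d) = 0000000001010101
  ~c = 1100110011001100
  (~c & a) = 0000000011001100
  ~b = 1111000011110000
  ((~c & a) | ~b) = 1111000011111100
  (~b & c) = 0011000000110000
  (~a | (~b & c)) = 1111111100110000
  (((~c & a) | ~b) & (~a | (~b & c))) = 1111000000110000
  ((a & d) | (((~c & a) | ~b) & (~a | (~b & c)))) = 1111000001110101
  (~a | ((a & d) | (((~c & a) | ~b) & (~a | (~b & c))))) = 1111111101110101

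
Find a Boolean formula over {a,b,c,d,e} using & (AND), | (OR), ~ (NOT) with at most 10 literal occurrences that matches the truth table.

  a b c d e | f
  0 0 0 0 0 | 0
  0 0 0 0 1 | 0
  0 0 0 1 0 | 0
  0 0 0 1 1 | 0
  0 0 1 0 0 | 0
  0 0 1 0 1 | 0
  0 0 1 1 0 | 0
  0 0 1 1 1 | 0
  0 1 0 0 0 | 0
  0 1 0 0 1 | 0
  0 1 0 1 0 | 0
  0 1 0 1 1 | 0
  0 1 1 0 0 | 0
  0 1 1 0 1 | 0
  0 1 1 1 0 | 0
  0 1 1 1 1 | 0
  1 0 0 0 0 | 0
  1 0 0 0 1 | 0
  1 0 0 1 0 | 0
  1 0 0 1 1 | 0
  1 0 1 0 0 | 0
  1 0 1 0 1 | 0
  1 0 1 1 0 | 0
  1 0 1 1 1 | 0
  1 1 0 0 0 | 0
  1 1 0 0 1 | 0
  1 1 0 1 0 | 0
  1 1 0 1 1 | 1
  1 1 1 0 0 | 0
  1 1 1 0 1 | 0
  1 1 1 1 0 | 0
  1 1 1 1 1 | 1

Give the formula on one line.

  ~a = 11111111111111110000000000000000
  (~a | e) = 11111111111111110101010101010101
  ((~a | e) & d) = 00110011001100110001000100010001
  (~a & d) = 00110011001100110000000000000000
  (c & (~a & d)) = 00000011000000110000000000000000
  (e | (c & (~a & d))) = 01010111010101110101010101010101
  ((e | (c & (~a & d))) & a) = 00000000000000000101010101010101
  (((e | (c & (~a & d))) & a) & b) = 00000000000000000000000001010101
  (((~a | e) & d) & (((e | (c & (~a & d))) & a) & b)) = 00000000000000000000000000010001

(((~a | e) & d) & (((e | (c & (~a & d))) & a) & b))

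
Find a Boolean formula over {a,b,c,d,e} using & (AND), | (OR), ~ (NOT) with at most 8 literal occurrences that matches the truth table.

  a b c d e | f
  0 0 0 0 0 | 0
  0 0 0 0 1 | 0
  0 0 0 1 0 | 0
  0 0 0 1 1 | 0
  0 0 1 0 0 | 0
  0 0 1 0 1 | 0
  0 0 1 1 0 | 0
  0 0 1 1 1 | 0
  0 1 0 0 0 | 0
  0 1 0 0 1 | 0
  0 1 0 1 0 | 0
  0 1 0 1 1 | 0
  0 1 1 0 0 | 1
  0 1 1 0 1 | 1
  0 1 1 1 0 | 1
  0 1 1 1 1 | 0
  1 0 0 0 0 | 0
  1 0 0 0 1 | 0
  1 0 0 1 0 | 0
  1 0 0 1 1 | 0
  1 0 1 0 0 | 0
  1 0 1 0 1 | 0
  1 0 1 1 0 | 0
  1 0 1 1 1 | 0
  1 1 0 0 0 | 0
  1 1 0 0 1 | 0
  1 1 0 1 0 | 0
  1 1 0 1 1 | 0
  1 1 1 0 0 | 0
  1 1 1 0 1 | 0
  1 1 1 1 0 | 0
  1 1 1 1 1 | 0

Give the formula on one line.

  ~a = 11111111111111110000000000000000
  (b & ~a) = 00000000111111110000000000000000
  (c & (b & ~a)) = 00000000000011110000000000000000
  ~e = 10101010101010101010101010101010
  ~d = 11001100110011001100110011001100
  (~e | ~d) = 11101110111011101110111011101110
  ((c & (b & ~a)) & (~e | ~d)) = 00000000000011100000000000000000

((c & (b & ~a)) & (~e | ~d))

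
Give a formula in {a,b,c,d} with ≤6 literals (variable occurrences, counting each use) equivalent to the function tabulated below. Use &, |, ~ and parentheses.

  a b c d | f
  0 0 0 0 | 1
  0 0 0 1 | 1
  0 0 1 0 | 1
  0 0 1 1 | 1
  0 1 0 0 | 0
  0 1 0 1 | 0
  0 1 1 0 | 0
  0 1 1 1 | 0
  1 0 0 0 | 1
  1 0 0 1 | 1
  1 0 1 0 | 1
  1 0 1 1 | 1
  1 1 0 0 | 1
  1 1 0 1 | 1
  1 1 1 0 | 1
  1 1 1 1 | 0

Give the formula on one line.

(((~d & a) | ~b) | (a & ~c))

  ~d = 1010101010101010
  (~d & a) = 0000000010101010
  ~b = 1111000011110000
  ((~d & a) | ~b) = 1111000011111010
  ~c = 1100110011001100
  (a & ~c) = 0000000011001100
  (((~d & a) | ~b) | (a & ~c)) = 1111000011111110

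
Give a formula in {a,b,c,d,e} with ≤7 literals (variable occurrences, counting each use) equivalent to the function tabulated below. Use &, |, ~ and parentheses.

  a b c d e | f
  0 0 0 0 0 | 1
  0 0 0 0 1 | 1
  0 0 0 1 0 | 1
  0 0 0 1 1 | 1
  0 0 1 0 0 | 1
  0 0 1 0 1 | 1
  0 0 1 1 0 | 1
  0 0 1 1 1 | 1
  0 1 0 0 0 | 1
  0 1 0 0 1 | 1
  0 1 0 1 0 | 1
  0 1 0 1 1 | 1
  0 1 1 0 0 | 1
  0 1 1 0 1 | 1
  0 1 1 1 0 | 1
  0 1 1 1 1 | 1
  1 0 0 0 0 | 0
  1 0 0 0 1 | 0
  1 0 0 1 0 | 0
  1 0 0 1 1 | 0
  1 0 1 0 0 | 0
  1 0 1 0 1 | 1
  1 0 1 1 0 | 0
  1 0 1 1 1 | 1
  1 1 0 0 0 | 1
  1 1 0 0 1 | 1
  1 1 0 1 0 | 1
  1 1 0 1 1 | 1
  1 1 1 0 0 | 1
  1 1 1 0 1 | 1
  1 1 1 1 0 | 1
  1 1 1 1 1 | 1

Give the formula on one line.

  (e & c) = 00000101000001010000010100000101
  ~a = 11111111111111110000000000000000
  ((e & c) | ~a) = 11111111111111110000010100000101
  (((e & c) | ~a) | b) = 11111111111111110000010111111111

(((e & c) | ~a) | b)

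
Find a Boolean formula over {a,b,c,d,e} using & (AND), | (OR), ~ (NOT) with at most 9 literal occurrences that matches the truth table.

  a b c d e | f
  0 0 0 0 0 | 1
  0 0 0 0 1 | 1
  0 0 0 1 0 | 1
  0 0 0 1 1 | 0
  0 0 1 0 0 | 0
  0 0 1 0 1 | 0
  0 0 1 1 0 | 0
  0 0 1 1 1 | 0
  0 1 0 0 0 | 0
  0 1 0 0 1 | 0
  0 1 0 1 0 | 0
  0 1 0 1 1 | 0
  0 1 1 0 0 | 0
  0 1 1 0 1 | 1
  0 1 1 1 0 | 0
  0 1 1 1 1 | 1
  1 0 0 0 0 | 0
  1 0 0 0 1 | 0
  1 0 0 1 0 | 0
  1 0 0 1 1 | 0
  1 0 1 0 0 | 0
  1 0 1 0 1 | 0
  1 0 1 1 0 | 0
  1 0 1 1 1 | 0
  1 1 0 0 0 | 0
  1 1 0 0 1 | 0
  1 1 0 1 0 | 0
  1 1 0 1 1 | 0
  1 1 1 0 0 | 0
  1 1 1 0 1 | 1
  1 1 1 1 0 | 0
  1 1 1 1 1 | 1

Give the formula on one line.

((c & (b & e)) | ((~d | ~e) & ((~b & ~c) & ~a)))

  (b & e) = 00000000010101010000000001010101
  (c & (b & e)) = 00000000000001010000000000000101
  ~d = 11001100110011001100110011001100
  ~e = 10101010101010101010101010101010
  (~d | ~e) = 11101110111011101110111011101110
  ~b = 11111111000000001111111100000000
  ~c = 11110000111100001111000011110000
  (~b & ~c) = 11110000000000001111000000000000
  ~a = 11111111111111110000000000000000
  ((~b & ~c) & ~a) = 11110000000000000000000000000000
  ((~d | ~e) & ((~b & ~c) & ~a)) = 11100000000000000000000000000000
  ((c & (b & e)) | ((~d | ~e) & ((~b & ~c) & ~a))) = 11100000000001010000000000000101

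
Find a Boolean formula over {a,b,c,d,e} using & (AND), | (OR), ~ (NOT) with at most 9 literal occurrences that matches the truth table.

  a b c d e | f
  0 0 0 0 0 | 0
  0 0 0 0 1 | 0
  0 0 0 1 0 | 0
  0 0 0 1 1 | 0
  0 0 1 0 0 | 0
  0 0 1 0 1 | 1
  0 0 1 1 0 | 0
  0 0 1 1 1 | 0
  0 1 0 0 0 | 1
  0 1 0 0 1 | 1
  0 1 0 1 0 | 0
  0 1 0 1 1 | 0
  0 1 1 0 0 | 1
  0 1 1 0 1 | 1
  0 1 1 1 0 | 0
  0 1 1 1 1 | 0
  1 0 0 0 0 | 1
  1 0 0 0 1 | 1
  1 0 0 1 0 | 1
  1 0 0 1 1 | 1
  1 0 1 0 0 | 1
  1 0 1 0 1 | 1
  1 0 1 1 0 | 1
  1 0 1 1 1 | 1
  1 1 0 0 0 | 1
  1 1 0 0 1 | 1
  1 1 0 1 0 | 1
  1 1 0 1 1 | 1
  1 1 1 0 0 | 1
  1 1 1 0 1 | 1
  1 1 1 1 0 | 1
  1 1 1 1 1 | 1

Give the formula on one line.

  ~d = 11001100110011001100110011001100
  (~d | a) = 11001100110011001111111111111111
  (c & e) = 00000101000001010000010100000101
  ((c & e) | a) = 00000101000001011111111111111111
  (((c & e) | a) | b) = 00000101111111111111111111111111
  ((~d | a) & (((c & e) | a) | b)) = 00000100110011001111111111111111

((~d | a) & (((c & e) | a) | b))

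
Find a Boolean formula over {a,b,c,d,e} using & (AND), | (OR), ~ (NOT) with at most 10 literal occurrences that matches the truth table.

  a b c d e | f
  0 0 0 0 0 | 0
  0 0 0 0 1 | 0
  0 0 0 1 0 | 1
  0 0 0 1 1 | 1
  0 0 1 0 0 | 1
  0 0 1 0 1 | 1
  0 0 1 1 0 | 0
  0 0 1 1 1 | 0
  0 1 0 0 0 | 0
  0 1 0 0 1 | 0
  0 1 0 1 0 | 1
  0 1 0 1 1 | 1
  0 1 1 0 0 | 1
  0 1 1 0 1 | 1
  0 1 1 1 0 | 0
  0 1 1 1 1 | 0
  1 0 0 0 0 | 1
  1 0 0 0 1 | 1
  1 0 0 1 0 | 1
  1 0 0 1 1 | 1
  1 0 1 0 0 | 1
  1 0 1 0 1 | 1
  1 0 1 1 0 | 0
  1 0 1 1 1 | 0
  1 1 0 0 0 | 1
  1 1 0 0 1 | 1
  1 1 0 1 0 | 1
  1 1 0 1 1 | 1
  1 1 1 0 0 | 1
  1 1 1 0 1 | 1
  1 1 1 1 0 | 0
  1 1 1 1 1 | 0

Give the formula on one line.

  ~b = 11111111000000001111111100000000
  ~a = 11111111111111110000000000000000
  (~a | c) = 11111111111111110000111100001111
  (~b | (~a | c)) = 11111111111111111111111100001111
  ~c = 11110000111100001111000011110000
  ((~b | (~a | c)) & ~c) = 11110000111100001111000000000000
  ~d = 11001100110011001100110011001100
  (((~b | (~a | c)) & ~c) | ~d) = 11111100111111001111110011001100
  (c & (((~b | (~a | c)) & ~c) | ~d)) = 00001100000011000000110000001100
  (d | a) = 00110011001100111111111111111111
  (~c & (d | a)) = 00110000001100001111000011110000
  ((c & (((~b | (~a | c)) & ~c) | ~d)) | (~c & (d | a))) = 00111100001111001111110011111100

((c & (((~b | (~a | c)) & ~c) | ~d)) | (~c & (d | a)))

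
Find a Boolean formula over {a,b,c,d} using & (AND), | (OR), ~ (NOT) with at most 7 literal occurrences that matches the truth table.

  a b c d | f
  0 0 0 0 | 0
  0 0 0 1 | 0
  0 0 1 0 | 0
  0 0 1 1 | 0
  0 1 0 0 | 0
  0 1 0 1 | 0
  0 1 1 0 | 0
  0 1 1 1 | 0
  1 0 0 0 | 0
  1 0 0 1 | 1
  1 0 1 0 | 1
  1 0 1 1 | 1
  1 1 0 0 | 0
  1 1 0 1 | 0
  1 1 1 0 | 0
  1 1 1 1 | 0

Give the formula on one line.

(((c | d) & a) & (a & ~b))

  (c | d) = 0111011101110111
  ((c | d) & a) = 0000000001110111
  ~b = 1111000011110000
  (a & ~b) = 0000000011110000
  (((c | d) & a) & (a & ~b)) = 0000000001110000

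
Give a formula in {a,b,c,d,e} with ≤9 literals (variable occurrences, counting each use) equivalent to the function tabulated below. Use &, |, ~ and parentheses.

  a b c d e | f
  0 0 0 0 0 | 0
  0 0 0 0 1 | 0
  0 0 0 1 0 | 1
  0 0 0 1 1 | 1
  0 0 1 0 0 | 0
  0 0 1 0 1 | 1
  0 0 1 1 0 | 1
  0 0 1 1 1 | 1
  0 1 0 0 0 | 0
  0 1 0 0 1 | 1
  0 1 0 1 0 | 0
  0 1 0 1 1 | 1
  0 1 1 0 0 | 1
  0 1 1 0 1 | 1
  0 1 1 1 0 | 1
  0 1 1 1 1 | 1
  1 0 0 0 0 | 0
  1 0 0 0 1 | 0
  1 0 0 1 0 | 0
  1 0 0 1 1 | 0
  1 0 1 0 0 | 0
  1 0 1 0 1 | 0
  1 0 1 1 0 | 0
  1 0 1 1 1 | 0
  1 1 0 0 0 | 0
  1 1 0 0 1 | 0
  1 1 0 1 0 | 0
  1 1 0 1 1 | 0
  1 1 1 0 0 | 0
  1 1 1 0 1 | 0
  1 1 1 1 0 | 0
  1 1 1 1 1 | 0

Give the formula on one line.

  ~e = 10101010101010101010101010101010
  (~e | c) = 10101111101011111010111110101111
  ((~e | c) & e) = 00000101000001010000010100000101
  (d | b) = 00110011111111110011001111111111
  (((~e | c) & e) | (d | b)) = 00110111111111110011011111111111
  ~a = 11111111111111110000000000000000
  ~b = 11111111000000001111111100000000
  (e | c) = 01011111010111110101111101011111
  (~b | (e | c)) = 11111111010111111111111101011111
  (~a & (~b | (e | c))) = 11111111010111110000000000000000
  ((((~e | c) & e) | (d | b)) & (~a & (~b | (e | c)))) = 00110111010111110000000000000000

((((~e | c) & e) | (d | b)) & (~a & (~b | (e | c))))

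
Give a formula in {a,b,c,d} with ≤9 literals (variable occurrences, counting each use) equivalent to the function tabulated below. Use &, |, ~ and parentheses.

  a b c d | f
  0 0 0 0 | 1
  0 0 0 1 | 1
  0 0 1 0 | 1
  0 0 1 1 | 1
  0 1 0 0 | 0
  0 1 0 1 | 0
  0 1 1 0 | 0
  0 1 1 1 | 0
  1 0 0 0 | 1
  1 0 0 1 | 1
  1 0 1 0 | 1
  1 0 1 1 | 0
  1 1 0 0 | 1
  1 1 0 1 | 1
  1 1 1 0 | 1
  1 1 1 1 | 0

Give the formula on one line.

((a | ~b) & ((~d | ~a) | (~c | ~d)))

  ~b = 1111000011110000
  (a | ~b) = 1111000011111111
  ~d = 1010101010101010
  ~a = 1111111100000000
  (~d | ~a) = 1111111110101010
  ~c = 1100110011001100
  (~c | ~d) = 1110111011101110
  ((~d | ~a) | (~c | ~d)) = 1111111111101110
  ((a | ~b) & ((~d | ~a) | (~c | ~d))) = 1111000011101110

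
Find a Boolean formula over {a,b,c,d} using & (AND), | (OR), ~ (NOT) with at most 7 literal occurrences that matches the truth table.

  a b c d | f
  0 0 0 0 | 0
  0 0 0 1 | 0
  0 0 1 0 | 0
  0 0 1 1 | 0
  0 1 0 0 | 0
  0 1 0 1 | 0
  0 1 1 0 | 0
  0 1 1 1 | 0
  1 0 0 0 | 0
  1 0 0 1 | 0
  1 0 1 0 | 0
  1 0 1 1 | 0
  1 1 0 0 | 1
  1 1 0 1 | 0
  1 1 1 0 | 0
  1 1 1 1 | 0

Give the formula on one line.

((b & (a | ~b)) & ((~a | ~c) & ~d))

  ~b = 1111000011110000
  (a | ~b) = 1111000011111111
  (b & (a | ~b)) = 0000000000001111
  ~a = 1111111100000000
  ~c = 1100110011001100
  (~a | ~c) = 1111111111001100
  ~d = 1010101010101010
  ((~a | ~c) & ~d) = 1010101010001000
  ((b & (a | ~b)) & ((~a | ~c) & ~d)) = 0000000000001000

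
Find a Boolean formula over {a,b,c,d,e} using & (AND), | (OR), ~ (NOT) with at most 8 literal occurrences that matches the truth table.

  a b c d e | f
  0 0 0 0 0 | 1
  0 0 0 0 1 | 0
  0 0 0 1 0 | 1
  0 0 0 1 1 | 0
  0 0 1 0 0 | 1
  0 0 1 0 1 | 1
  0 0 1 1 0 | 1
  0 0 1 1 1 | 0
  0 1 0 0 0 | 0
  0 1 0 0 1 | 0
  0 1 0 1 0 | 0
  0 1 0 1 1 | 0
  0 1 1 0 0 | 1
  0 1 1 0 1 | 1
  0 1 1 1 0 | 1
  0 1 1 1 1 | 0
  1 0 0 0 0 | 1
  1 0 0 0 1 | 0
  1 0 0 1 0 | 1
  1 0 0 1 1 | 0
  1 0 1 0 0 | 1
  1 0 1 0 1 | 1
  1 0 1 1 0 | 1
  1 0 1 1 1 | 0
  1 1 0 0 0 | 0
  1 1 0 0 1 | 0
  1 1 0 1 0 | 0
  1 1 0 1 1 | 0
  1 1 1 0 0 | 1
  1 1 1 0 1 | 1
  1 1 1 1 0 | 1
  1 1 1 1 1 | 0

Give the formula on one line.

((~b & (~e & ~c)) | ((~d | ((c & ~e) | ~c)) & c))

  ~b = 11111111000000001111111100000000
  ~e = 10101010101010101010101010101010
  ~c = 11110000111100001111000011110000
  (~e & ~c) = 10100000101000001010000010100000
  (~b & (~e & ~c)) = 10100000000000001010000000000000
  ~d = 11001100110011001100110011001100
  (c & ~e) = 00001010000010100000101000001010
  ((c & ~e) | ~c) = 11111010111110101111101011111010
  (~d | ((c & ~e) | ~c)) = 11111110111111101111111011111110
  ((~d | ((c & ~e) | ~c)) & c) = 00001110000011100000111000001110
  ((~b & (~e & ~c)) | ((~d | ((c & ~e) | ~c)) & c)) = 10101110000011101010111000001110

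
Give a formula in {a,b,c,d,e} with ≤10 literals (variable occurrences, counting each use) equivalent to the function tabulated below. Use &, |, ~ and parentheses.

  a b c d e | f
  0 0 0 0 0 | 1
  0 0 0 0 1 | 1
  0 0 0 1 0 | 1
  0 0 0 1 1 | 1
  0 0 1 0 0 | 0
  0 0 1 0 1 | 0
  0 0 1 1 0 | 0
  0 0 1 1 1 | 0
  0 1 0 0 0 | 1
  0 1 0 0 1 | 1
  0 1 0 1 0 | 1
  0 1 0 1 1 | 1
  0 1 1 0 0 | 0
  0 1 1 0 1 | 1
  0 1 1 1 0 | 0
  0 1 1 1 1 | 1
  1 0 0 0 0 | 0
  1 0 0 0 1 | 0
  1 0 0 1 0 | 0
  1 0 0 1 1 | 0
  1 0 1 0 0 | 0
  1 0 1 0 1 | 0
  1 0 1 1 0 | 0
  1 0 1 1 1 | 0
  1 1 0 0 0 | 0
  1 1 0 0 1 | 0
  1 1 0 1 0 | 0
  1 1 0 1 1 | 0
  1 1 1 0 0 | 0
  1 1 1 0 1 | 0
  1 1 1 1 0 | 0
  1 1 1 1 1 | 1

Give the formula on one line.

((~a & ~c) | ((((d | (~a | ~e)) & c) & b) & (e & c)))

  ~a = 11111111111111110000000000000000
  ~c = 11110000111100001111000011110000
  (~a & ~c) = 11110000111100000000000000000000
  ~e = 10101010101010101010101010101010
  (~a | ~e) = 11111111111111111010101010101010
  (d | (~a | ~e)) = 11111111111111111011101110111011
  ((d | (~a | ~e)) & c) = 00001111000011110000101100001011
  (((d | (~a | ~e)) & c) & b) = 00000000000011110000000000001011
  (e & c) = 00000101000001010000010100000101
  ((((d | (~a | ~e)) & c) & b) & (e & c)) = 00000000000001010000000000000001
  ((~a & ~c) | ((((d | (~a | ~e)) & c) & b) & (e & c))) = 11110000111101010000000000000001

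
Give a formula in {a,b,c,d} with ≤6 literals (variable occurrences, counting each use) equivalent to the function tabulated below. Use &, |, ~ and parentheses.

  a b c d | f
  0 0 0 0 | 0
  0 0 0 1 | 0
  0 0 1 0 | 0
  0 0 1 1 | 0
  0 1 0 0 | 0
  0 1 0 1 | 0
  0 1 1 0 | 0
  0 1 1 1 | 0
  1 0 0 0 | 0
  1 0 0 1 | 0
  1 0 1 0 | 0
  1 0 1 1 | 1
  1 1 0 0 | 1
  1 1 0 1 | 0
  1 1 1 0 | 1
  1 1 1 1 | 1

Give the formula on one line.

  ~d = 1010101010101010
  (c | ~d) = 1011101110111011
  (b | d) = 0101111101011111
  ((c | ~d) & (b | d)) = 0001101100011011
  (a & ((c | ~d) & (b | d))) = 0000000000011011

(a & ((c | ~d) & (b | d)))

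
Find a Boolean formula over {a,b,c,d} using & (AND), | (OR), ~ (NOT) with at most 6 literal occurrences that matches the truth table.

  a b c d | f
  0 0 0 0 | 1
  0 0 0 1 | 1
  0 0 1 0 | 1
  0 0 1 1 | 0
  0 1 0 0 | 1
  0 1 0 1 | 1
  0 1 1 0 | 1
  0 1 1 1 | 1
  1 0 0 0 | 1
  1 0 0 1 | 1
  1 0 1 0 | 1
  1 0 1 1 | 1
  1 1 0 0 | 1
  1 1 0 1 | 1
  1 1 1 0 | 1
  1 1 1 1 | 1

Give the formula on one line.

  ~c = 1100110011001100
  (b | ~c) = 1100111111001111
  (a | (b | ~c)) = 1100111111111111
  ~b = 1111000011110000
  (~b | d) = 1111010111110101
  ((a | (b | ~c)) & (~b | d)) = 1100010111110101
  ~d = 1010101010101010
  (((a | (b | ~c)) & (~b | d)) | ~d) = 1110111111111111

(((a | (b | ~c)) & (~b | d)) | ~d)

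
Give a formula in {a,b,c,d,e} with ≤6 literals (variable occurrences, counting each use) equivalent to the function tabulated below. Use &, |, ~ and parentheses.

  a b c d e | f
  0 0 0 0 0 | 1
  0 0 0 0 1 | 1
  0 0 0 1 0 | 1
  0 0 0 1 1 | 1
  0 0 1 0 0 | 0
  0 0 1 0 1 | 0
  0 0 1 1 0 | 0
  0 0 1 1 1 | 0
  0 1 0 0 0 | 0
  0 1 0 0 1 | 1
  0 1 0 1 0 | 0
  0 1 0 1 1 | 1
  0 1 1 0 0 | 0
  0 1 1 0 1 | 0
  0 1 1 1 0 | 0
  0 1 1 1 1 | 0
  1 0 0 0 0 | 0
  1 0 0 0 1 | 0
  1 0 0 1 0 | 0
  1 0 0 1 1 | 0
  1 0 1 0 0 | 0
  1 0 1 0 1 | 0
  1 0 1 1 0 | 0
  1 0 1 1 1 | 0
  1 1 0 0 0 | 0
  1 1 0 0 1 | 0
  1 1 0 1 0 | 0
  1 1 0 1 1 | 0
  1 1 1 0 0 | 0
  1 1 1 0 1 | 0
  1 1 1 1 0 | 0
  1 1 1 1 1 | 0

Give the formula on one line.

((~a & ~c) & ((a | e) | ~b))

  ~a = 11111111111111110000000000000000
  ~c = 11110000111100001111000011110000
  (~a & ~c) = 11110000111100000000000000000000
  (a | e) = 01010101010101011111111111111111
  ~b = 11111111000000001111111100000000
  ((a | e) | ~b) = 11111111010101011111111111111111
  ((~a & ~c) & ((a | e) | ~b)) = 11110000010100000000000000000000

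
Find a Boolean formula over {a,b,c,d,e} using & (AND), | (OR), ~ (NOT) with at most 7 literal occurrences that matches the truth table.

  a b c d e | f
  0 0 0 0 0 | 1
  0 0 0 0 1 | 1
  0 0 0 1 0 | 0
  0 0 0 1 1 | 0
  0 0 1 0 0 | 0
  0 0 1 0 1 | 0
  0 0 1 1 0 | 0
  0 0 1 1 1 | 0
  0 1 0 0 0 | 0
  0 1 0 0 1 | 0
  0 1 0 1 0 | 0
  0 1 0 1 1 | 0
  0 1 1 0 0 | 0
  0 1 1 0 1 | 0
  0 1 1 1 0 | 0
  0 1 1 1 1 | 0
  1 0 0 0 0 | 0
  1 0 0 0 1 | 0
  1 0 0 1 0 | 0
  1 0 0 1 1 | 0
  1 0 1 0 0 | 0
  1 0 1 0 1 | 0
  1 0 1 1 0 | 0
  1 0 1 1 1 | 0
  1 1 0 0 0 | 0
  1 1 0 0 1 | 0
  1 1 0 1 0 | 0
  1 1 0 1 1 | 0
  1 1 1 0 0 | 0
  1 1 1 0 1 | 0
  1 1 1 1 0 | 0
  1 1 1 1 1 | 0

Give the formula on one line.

  ~d = 11001100110011001100110011001100
  (b & e) = 00000000010101010000000001010101
  (~d | (b & e)) = 11001100110111011100110011011101
  ~c = 11110000111100001111000011110000
  ~b = 11111111000000001111111100000000
  (~c & ~b) = 11110000000000001111000000000000
  ~a = 11111111111111110000000000000000
  ((~c & ~b) & ~a) = 11110000000000000000000000000000
  ((~d | (b & e)) & ((~c & ~b) & ~a)) = 11000000000000000000000000000000

((~d | (b & e)) & ((~c & ~b) & ~a))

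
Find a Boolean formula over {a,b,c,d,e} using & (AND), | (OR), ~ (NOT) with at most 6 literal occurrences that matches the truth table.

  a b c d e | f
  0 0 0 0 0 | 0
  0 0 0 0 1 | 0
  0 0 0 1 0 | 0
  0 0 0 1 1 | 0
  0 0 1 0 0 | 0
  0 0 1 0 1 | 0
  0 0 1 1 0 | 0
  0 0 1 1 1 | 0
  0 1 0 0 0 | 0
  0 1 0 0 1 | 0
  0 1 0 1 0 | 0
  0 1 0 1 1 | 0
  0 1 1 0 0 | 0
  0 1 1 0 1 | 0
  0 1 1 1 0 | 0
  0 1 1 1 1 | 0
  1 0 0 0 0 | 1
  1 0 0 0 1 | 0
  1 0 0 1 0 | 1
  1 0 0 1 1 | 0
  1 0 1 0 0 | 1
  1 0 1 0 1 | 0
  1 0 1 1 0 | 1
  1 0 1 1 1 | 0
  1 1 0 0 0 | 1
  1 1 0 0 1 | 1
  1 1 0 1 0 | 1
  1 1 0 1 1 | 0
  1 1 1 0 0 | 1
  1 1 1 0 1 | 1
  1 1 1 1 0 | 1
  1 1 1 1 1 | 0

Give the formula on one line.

(((~a | ~d) | ~e) & ((b | ~e) & a))

  ~a = 11111111111111110000000000000000
  ~d = 11001100110011001100110011001100
  (~a | ~d) = 11111111111111111100110011001100
  ~e = 10101010101010101010101010101010
  ((~a | ~d) | ~e) = 11111111111111111110111011101110
  (b | ~e) = 10101010111111111010101011111111
  ((b | ~e) & a) = 00000000000000001010101011111111
  (((~a | ~d) | ~e) & ((b | ~e) & a)) = 00000000000000001010101011101110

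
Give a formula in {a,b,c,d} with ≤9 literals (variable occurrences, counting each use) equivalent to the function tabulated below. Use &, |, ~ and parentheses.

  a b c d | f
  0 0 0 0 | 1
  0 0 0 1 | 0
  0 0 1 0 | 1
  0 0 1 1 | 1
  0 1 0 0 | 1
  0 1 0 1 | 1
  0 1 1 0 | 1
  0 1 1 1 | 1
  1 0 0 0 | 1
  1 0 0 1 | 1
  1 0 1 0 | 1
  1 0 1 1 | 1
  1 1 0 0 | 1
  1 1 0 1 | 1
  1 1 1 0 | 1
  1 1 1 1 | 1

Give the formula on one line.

  ~a = 1111111100000000
  (~a & c) = 0011001100000000
  ~d = 1010101010101010
  ((~a & c) | ~d) = 1011101110101010
  (((~a & c) | ~d) & ~a) = 1011101100000000
  ~c = 1100110011001100
  (b & ~c) = 0000110000001100
  ((b & ~c) | a) = 0000110011111111
  ((((~a & c) | ~d) & ~a) | ((b & ~c) | a)) = 1011111111111111

((((~a & c) | ~d) & ~a) | ((b & ~c) | a))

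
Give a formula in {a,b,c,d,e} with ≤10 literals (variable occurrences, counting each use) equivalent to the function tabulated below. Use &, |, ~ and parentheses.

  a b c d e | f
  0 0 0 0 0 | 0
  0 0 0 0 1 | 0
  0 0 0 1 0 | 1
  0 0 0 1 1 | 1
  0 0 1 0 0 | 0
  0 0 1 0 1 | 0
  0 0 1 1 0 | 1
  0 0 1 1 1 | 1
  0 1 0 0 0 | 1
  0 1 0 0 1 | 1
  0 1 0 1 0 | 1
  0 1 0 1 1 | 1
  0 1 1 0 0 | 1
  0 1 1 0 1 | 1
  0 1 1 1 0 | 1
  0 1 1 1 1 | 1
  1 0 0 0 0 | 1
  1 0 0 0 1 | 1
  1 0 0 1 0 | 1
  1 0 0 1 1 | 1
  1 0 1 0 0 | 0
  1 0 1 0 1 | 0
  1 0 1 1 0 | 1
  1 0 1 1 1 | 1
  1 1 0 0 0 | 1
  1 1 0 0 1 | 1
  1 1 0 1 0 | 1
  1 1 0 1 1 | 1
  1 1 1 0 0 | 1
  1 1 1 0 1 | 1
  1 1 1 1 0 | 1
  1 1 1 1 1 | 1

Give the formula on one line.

((((((a & (b | ~c)) | ~a) | d) & a) & ~b) | (d | b))

  ~c = 11110000111100001111000011110000
  (b | ~c) = 11110000111111111111000011111111
  (a & (b | ~c)) = 00000000000000001111000011111111
  ~a = 11111111111111110000000000000000
  ((a & (b | ~c)) | ~a) = 11111111111111111111000011111111
  (((a & (b | ~c)) | ~a) | d) = 11111111111111111111001111111111
  ((((a & (b | ~c)) | ~a) | d) & a) = 00000000000000001111001111111111
  ~b = 11111111000000001111111100000000
  (((((a & (b | ~c)) | ~a) | d) & a) & ~b) = 00000000000000001111001100000000
  (d | b) = 00110011111111110011001111111111
  ((((((a & (b | ~c)) | ~a) | d) & a) & ~b) | (d | b)) = 00110011111111111111001111111111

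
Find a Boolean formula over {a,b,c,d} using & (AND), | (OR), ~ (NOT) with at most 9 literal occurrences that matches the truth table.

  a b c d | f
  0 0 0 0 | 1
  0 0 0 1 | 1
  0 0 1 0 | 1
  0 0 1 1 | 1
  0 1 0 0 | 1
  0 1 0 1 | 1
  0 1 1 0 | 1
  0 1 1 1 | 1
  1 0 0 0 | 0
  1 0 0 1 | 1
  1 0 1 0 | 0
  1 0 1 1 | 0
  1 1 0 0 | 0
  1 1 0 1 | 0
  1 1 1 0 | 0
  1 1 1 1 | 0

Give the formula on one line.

((d & ((~b & ~c) & (~a | d))) | ~a)

  ~b = 1111000011110000
  ~c = 1100110011001100
  (~b & ~c) = 1100000011000000
  ~a = 1111111100000000
  (~a | d) = 1111111101010101
  ((~b & ~c) & (~a | d)) = 1100000001000000
  (d & ((~b & ~c) & (~a | d))) = 0100000001000000
  ((d & ((~b & ~c) & (~a | d))) | ~a) = 1111111101000000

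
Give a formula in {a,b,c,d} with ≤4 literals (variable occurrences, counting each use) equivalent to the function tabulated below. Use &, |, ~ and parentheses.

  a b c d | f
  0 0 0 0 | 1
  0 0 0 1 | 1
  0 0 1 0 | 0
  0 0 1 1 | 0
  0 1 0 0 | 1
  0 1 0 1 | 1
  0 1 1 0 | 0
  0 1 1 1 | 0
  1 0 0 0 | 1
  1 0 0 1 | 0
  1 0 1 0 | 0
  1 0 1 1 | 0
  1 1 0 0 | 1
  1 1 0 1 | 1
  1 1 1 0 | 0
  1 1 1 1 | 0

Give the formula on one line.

  ~c = 1100110011001100
  ~d = 1010101010101010
  ~a = 1111111100000000
  (~d | ~a) = 1111111110101010
  ((~d | ~a) | b) = 1111111110101111
  (~c & ((~d | ~a) | b)) = 1100110010001100

(~c & ((~d | ~a) | b))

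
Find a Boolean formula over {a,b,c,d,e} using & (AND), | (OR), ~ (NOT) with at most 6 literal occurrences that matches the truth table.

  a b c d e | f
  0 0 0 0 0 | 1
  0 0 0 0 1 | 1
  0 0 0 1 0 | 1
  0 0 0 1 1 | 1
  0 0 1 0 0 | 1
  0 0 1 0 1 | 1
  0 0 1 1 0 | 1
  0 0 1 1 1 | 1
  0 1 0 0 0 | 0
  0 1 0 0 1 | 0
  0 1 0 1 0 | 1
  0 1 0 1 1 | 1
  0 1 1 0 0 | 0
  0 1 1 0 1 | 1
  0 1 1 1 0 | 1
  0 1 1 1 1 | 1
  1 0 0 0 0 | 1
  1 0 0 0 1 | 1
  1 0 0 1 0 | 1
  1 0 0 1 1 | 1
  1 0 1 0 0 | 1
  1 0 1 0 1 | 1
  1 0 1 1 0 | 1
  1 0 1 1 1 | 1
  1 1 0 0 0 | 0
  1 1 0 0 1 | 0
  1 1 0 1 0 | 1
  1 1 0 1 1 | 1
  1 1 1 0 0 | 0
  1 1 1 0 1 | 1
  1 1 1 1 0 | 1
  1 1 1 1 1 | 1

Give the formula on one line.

  ~b = 11111111000000001111111100000000
  ~c = 11110000111100001111000011110000
  (e | ~c) = 11110101111101011111010111110101
  (c & (e | ~c)) = 00000101000001010000010100000101
  (d | (c & (e | ~c))) = 00110111001101110011011100110111
  (~b | (d | (c & (e | ~c)))) = 11111111001101111111111100110111

(~b | (d | (c & (e | ~c))))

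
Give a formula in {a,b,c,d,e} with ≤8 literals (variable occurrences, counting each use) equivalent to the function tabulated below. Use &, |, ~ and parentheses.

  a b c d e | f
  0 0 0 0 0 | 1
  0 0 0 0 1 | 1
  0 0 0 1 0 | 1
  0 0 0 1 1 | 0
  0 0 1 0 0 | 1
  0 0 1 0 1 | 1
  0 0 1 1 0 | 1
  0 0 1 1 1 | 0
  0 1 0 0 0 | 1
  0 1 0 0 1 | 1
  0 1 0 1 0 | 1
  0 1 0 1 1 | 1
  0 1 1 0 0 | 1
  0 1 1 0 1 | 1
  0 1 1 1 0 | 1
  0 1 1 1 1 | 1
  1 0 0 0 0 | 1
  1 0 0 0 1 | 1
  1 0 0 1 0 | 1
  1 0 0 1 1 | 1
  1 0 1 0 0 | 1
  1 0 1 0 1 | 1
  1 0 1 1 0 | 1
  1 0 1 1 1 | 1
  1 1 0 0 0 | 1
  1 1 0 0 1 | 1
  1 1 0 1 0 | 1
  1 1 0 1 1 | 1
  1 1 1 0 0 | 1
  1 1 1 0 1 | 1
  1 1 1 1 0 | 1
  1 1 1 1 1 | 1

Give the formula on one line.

(~e | ((a | ((b | a) & ~a)) | ~d))

  ~e = 10101010101010101010101010101010
  (b | a) = 00000000111111111111111111111111
  ~a = 11111111111111110000000000000000
  ((b | a) & ~a) = 00000000111111110000000000000000
  (a | ((b | a) & ~a)) = 00000000111111111111111111111111
  ~d = 11001100110011001100110011001100
  ((a | ((b | a) & ~a)) | ~d) = 11001100111111111111111111111111
  (~e | ((a | ((b | a) & ~a)) | ~d)) = 11101110111111111111111111111111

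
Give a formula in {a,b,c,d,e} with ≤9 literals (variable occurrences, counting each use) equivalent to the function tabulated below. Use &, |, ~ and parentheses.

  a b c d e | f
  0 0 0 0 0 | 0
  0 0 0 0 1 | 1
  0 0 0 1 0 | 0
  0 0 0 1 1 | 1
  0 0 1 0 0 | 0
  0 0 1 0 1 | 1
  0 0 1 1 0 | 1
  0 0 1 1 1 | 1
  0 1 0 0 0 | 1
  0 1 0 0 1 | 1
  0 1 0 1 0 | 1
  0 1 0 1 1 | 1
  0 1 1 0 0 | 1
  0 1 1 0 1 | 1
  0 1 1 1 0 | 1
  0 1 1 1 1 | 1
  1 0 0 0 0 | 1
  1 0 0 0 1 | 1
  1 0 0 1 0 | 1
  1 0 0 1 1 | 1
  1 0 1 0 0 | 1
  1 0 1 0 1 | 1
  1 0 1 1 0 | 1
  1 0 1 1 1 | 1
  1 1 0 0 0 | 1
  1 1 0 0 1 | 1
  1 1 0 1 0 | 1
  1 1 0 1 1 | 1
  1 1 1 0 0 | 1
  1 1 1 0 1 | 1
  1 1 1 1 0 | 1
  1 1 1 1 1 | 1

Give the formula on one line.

(((b | (d & c)) | ((a | c) & (e | a))) | e)

  (d & c) = 00000011000000110000001100000011
  (b | (d & c)) = 00000011111111110000001111111111
  (a | c) = 00001111000011111111111111111111
  (e | a) = 01010101010101011111111111111111
  ((a | c) & (e | a)) = 00000101000001011111111111111111
  ((b | (d & c)) | ((a | c) & (e | a))) = 00000111111111111111111111111111
  (((b | (d & c)) | ((a | c) & (e | a))) | e) = 01010111111111111111111111111111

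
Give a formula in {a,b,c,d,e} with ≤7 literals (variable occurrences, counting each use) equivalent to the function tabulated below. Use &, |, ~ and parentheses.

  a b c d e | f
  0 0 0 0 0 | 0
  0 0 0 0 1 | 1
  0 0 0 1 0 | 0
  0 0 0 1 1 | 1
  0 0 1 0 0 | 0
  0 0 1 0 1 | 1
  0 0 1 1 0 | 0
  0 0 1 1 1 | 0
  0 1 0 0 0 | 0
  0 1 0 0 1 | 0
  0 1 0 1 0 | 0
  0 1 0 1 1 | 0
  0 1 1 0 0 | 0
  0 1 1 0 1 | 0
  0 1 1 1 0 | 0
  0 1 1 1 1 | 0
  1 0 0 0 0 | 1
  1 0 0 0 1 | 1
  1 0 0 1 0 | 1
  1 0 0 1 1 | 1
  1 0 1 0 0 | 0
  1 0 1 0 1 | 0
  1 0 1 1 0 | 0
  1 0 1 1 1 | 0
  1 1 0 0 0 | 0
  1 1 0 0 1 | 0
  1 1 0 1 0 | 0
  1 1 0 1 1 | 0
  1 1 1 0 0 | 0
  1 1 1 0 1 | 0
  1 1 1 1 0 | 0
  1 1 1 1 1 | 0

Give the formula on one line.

(((((~a | ~c) & ~d) | ~c) & ~b) & (a | e))

  ~a = 11111111111111110000000000000000
  ~c = 11110000111100001111000011110000
  (~a | ~c) = 11111111111111111111000011110000
  ~d = 11001100110011001100110011001100
  ((~a | ~c) & ~d) = 11001100110011001100000011000000
  (((~a | ~c) & ~d) | ~c) = 11111100111111001111000011110000
  ~b = 11111111000000001111111100000000
  ((((~a | ~c) & ~d) | ~c) & ~b) = 11111100000000001111000000000000
  (a | e) = 01010101010101011111111111111111
  (((((~a | ~c) & ~d) | ~c) & ~b) & (a | e)) = 01010100000000001111000000000000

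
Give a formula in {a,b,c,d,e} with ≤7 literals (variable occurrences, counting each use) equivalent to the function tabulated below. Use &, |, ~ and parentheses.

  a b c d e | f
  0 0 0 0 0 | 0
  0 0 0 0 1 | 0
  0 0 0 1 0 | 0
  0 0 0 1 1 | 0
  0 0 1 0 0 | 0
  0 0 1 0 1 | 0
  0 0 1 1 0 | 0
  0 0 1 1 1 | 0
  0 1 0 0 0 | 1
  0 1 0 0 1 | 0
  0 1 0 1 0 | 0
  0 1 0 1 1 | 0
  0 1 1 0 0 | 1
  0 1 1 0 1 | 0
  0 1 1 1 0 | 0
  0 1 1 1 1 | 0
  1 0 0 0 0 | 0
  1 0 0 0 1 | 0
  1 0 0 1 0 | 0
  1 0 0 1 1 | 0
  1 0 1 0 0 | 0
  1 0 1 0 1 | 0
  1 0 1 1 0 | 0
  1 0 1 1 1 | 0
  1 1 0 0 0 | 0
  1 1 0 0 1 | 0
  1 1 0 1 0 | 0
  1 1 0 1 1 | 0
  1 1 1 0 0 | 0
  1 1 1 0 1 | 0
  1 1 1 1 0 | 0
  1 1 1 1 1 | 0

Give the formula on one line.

  ~a = 11111111111111110000000000000000
  ~d = 11001100110011001100110011001100
  ~e = 10101010101010101010101010101010
  (~d & ~e) = 10001000100010001000100010001000
  (~a & (~d & ~e)) = 10001000100010000000000000000000
  (b & ~a) = 00000000111111110000000000000000
  ((~a & (~d & ~e)) & (b & ~a)) = 00000000100010000000000000000000

((~a & (~d & ~e)) & (b & ~a))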